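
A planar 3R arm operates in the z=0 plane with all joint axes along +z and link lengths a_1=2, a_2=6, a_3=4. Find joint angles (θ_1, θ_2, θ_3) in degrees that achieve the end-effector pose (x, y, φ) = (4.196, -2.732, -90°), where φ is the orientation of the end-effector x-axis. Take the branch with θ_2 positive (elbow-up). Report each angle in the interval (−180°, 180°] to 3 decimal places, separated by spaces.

-120.006 150.005 -119.999

wrist centre = target − a_3·(cos φ, sin φ) = (4.1960, 1.2680)
cos θ_2 = (19.2142−2²−6²)/(2·2·6) = -0.8661; θ_2 = 150.0055° (elbow-up)
β = atan2(1.2680,4.1960) = 16.8144°; ψ = atan2(2.9995,-3.1964) = 136.8205°
θ_1 = β − ψ = -120.0061°
θ_3 = φ − θ_1 − θ_2 = -119.9994° (wrapped to (-180°,180°])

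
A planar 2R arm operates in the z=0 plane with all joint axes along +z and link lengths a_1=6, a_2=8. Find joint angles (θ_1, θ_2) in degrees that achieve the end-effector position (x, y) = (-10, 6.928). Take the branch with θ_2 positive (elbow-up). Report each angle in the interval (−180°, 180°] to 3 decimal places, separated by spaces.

cos θ_2 = (147.9972−6²−8²)/(2·6·8) = 0.5000; θ_2 = 60.0019° (elbow-up)
β = atan2(6.9280,-10.0000) = 145.2858°; ψ = atan2(6.9283,9.9998) = 34.7162°
θ_1 = β − ψ = 110.5696°

110.570 60.002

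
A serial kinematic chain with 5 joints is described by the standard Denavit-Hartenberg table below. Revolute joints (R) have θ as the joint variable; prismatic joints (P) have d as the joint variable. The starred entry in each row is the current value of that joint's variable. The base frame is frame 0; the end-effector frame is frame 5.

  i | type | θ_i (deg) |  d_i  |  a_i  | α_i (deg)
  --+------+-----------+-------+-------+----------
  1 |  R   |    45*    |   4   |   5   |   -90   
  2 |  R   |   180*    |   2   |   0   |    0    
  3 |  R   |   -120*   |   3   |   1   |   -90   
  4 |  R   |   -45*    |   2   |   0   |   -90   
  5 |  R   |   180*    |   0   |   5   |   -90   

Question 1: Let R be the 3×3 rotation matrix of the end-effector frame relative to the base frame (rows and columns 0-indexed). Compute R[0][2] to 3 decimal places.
-0.612

End-effector z-axis (col 2 of R) = (-0.6124,-0.6124,-0.5000)
R[0][2] = -0.6124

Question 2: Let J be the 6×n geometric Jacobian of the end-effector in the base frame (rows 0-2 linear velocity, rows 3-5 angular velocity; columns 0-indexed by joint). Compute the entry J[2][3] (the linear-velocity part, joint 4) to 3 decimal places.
axis z_3 = (-0.6124,-0.6124,-0.5000); lever o_n−o_3 = (0.0253,-4.9747,2.0619)
cross product → J_v[:, 3] = (-3.7500,1.2500,3.0619)
J_ω[:, 3] = z_3
entry J[2][3] = 3.0619

3.062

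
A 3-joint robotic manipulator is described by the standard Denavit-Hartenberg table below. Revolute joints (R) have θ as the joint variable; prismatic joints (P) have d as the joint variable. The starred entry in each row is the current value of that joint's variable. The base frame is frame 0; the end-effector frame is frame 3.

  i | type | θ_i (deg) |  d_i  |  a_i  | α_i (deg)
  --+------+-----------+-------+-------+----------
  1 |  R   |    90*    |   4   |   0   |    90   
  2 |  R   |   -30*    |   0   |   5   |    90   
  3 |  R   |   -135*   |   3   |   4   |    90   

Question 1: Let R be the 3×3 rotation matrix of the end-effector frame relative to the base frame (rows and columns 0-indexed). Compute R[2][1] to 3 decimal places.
End-effector y-axis (col 1 of R) = (0.0000,-0.5000,-0.8660)
R[2][1] = -0.8660

-0.866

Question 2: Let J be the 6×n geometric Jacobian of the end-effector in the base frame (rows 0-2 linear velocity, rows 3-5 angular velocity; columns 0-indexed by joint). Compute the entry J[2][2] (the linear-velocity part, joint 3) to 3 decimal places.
-1.414

axis z_2 = (0.0000,-0.5000,-0.8660); lever o_n−o_2 = (-2.8284,-3.9495,-1.1839)
cross product → J_v[:, 2] = (-2.8284,2.4495,-1.4142)
J_ω[:, 2] = z_2
entry J[2][2] = -1.4142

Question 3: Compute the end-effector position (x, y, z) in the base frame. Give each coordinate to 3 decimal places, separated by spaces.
-2.828 0.381 0.316

after link 1: o_1 = (0.0000, 0.0000, 4.0000)
after link 2: o_2 = (0.0000, 4.3301, 1.5000)
after link 3: o_3 = (-2.8284, 0.3806, 0.3161)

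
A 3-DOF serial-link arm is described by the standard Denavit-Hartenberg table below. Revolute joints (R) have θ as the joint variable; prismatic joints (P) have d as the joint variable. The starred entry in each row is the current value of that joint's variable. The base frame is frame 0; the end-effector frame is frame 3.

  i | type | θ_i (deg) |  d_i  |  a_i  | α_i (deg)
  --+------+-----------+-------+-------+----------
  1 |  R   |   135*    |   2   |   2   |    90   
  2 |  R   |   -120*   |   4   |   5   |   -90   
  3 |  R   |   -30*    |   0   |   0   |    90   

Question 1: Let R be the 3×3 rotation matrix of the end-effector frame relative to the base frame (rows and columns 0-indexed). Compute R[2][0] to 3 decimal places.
-0.750

End-effector x-axis (col 0 of R) = (0.6597,0.0474,-0.7500)
R[2][0] = -0.7500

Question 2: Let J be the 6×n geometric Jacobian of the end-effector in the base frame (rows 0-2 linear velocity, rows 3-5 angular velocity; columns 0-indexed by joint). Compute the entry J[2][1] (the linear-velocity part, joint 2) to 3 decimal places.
-2.500

axis z_1 = (0.7071,0.7071,0.0000); lever o_n−o_1 = (4.5962,1.0607,-4.3301)
cross product → J_v[:, 1] = (-3.0619,3.0619,-2.5000)
J_ω[:, 1] = z_1
entry J[2][1] = -2.5000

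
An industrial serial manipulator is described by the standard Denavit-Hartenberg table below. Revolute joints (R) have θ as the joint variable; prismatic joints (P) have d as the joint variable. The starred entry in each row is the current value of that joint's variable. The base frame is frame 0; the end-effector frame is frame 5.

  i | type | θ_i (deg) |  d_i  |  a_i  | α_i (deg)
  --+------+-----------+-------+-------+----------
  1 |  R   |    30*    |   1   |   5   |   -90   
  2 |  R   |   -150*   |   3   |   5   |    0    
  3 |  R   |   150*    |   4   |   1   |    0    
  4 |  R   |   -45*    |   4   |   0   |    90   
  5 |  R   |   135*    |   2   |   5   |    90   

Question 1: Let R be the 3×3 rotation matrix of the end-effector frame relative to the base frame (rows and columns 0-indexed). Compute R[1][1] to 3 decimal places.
End-effector y-axis (col 1 of R) = (-0.6124,-0.3536,0.7071)
R[1][1] = -0.3536

-0.354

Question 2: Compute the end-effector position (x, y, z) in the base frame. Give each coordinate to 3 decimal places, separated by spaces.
after link 1: o_1 = (4.3301, 2.5000, 1.0000)
after link 2: o_2 = (-0.9199, 2.9330, 3.5000)
after link 3: o_3 = (-2.0538, 6.8971, 3.5000)
after link 4: o_4 = (-4.0538, 10.3612, 3.5000)
after link 5: o_5 = (-9.2114, 11.4660, 2.4142)

-9.211 11.466 2.414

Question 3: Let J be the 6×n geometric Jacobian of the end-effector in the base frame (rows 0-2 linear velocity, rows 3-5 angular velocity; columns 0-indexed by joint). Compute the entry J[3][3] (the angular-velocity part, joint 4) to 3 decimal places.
-0.500

axis z_3 = (-0.5000,0.8660,0.0000); lever o_n−o_3 = (-7.1576,4.5689,-1.0858)
cross product → J_v[:, 3] = (-0.9403,-0.5429,3.9142)
J_ω[:, 3] = z_3
entry J[3][3] = -0.5000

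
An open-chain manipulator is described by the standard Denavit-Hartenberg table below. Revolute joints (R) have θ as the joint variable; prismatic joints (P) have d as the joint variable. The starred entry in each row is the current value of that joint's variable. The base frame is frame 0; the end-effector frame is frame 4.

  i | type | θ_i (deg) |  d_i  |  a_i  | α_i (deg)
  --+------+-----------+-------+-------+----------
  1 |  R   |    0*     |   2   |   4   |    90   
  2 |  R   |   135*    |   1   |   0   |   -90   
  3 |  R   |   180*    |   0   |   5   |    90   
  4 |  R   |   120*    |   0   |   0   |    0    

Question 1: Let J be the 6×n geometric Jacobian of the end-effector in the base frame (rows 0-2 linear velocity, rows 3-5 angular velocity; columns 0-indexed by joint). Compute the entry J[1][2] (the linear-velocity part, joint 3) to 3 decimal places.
axis z_2 = (-0.7071,-0.0000,-0.7071); lever o_n−o_2 = (3.5355,0.0000,-3.5355)
cross product → J_v[:, 2] = (0.0000,-5.0000,0.0000)
J_ω[:, 2] = z_2
entry J[1][2] = -5.0000

-5.000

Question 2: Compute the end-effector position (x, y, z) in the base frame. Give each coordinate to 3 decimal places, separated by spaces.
after link 1: o_1 = (4.0000, 0.0000, 2.0000)
after link 2: o_2 = (4.0000, -1.0000, 2.0000)
after link 3: o_3 = (7.5355, -1.0000, -1.5355)
after link 4: o_4 = (7.5355, -1.0000, -1.5355)

7.536 -1.000 -1.536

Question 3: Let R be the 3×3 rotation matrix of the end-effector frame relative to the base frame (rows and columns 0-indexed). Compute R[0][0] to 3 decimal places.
End-effector x-axis (col 0 of R) = (-0.9659,-0.0000,-0.2588)
R[0][0] = -0.9659

-0.966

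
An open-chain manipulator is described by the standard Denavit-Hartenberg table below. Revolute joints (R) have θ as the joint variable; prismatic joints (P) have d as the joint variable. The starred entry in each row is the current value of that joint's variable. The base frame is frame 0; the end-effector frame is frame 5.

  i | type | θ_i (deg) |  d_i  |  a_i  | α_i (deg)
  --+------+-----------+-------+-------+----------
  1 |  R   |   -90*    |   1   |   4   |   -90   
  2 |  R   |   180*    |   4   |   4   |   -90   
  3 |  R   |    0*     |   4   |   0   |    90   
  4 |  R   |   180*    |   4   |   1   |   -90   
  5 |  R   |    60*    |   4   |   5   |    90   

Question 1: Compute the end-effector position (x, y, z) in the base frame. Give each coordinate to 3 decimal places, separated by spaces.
after link 1: o_1 = (0.0000, -4.0000, 1.0000)
after link 2: o_2 = (4.0000, 0.0000, 1.0000)
after link 3: o_3 = (4.0000, 0.0000, 5.0000)
after link 4: o_4 = (8.0000, -1.0000, 5.0000)
after link 5: o_5 = (3.6699, -3.5000, 1.0000)

3.670 -3.500 1.000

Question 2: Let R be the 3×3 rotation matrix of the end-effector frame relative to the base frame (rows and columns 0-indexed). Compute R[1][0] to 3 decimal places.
-0.500

End-effector x-axis (col 0 of R) = (-0.8660,-0.5000,0.0000)
R[1][0] = -0.5000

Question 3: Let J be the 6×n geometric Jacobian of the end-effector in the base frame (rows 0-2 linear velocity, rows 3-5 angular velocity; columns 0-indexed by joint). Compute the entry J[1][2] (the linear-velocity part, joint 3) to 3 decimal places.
axis z_2 = (-0.0000,0.0000,1.0000); lever o_n−o_2 = (-0.3301,-3.5000,0.0000)
cross product → J_v[:, 2] = (3.5000,-0.3301,0.0000)
J_ω[:, 2] = z_2
entry J[1][2] = -0.3301

-0.330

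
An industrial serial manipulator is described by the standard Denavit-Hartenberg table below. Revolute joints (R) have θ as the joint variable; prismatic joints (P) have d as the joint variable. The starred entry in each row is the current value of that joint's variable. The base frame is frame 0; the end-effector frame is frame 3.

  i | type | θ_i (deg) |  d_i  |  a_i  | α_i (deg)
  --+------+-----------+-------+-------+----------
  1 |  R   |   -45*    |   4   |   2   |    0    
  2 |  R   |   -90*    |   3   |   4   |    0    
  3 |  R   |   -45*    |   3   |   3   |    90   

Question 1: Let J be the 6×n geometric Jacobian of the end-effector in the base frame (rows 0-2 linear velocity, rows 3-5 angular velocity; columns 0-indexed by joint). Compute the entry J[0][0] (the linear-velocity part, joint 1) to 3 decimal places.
4.243

axis z_0 = ẑ; lever o_n−o_0 = (-4.4142,-4.2426,10.0000)
cross product → J_v[:, 0] = (4.2426,-4.4142,0.0000)
J_ω[:, 0] = z_0
entry J[0][0] = 4.2426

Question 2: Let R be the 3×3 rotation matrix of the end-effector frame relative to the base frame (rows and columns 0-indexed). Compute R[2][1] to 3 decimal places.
1.000

End-effector y-axis (col 1 of R) = (0.0000,-0.0000,1.0000)
R[2][1] = 1.0000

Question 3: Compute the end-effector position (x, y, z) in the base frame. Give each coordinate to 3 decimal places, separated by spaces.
-4.414 -4.243 10.000

after link 1: o_1 = (1.4142, -1.4142, 4.0000)
after link 2: o_2 = (-1.4142, -4.2426, 7.0000)
after link 3: o_3 = (-4.4142, -4.2426, 10.0000)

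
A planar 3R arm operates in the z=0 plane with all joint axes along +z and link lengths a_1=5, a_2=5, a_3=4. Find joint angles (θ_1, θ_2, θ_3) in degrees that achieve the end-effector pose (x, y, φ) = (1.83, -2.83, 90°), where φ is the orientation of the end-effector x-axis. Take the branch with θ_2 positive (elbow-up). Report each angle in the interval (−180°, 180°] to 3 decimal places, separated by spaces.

wrist centre = target − a_3·(cos φ, sin φ) = (1.8300, -6.8300)
cos θ_2 = (49.9978−5²−5²)/(2·5·5) = -0.0000; θ_2 = 90.0025° (elbow-up)
β = atan2(-6.8300,1.8300) = -75.0007°; ψ = atan2(5.0000,4.9998) = 45.0013°
θ_1 = β − ψ = -120.0020°
θ_3 = φ − θ_1 − θ_2 = 119.9995° (wrapped to (-180°,180°])

-120.002 90.003 119.999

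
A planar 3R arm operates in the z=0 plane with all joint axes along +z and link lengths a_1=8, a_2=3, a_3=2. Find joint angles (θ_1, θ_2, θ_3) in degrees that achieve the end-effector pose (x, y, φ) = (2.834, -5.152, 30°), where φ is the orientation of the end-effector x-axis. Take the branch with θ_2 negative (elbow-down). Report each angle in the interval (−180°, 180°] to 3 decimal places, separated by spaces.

wrist centre = target − a_3·(cos φ, sin φ) = (1.1019, -6.1520)
cos θ_2 = (39.0614−8²−3²)/(2·8·3) = -0.7071; θ_2 = -134.9957° (elbow-down)
β = atan2(-6.1520,1.1019) = -79.8448°; ψ = atan2(-2.1215,5.8788) = -19.8428°
θ_1 = β − ψ = -60.0020°
θ_3 = φ − θ_1 − θ_2 = -135.0022° (wrapped to (-180°,180°])

-60.002 -134.996 -135.002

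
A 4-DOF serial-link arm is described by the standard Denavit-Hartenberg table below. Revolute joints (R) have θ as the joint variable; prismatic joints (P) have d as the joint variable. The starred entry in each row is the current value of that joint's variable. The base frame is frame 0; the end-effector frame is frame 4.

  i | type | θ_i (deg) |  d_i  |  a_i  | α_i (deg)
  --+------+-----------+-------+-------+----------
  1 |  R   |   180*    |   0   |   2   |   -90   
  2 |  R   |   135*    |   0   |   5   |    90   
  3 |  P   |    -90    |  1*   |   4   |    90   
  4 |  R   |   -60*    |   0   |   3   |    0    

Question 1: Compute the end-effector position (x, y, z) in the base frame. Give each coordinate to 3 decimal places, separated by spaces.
after link 1: o_1 = (-2.0000, 0.0000, 0.0000)
after link 2: o_2 = (1.5355, -0.0000, -3.5355)
after link 3: o_3 = (0.8284, 4.0000, -4.2426)
after link 4: o_4 = (2.6655, 5.5000, -2.4055)

2.666 5.500 -2.406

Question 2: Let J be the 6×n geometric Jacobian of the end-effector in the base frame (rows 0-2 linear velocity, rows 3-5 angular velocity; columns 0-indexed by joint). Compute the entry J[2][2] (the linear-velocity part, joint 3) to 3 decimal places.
prismatic axis z_2 = (-0.7071,-0.0000,-0.7071)
J_v[:, 2] = z_2; J_ω[:, 2] = (0,0,0)
entry J[2][2] = -0.7071

-0.707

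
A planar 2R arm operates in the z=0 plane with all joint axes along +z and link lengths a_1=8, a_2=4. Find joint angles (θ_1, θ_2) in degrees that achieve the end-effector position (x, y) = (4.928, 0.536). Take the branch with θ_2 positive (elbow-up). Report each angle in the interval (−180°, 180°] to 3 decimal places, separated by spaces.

-17.585 150.003

cos θ_2 = (24.5725−8²−4²)/(2·8·4) = -0.8661; θ_2 = 150.0034° (elbow-up)
β = atan2(0.5360,4.9280) = 6.2074°; ψ = atan2(1.9998,4.5358) = 23.7924°
θ_1 = β − ψ = -17.5849°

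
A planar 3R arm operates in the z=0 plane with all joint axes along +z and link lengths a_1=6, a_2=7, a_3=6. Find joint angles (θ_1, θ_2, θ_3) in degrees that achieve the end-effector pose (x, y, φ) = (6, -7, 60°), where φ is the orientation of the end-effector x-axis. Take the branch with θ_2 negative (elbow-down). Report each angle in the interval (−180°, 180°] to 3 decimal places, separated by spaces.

-60.000 -30.000 150.000

wrist centre = target − a_3·(cos φ, sin φ) = (3.0000, -12.1962)
cos θ_2 = (157.7461−6²−7²)/(2·6·7) = 0.8660; θ_2 = -30.0000° (elbow-down)
β = atan2(-12.1962,3.0000) = -76.1808°; ψ = atan2(-3.5000,12.0622) = -16.1808°
θ_1 = β − ψ = -60.0000°
θ_3 = φ − θ_1 − θ_2 = 150.0000° (wrapped to (-180°,180°])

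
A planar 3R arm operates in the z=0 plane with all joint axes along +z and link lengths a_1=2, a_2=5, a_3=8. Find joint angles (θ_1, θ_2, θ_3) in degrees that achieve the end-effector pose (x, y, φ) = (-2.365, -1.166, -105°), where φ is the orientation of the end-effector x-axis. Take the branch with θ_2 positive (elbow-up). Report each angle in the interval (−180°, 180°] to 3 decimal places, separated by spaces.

59.993 45.014 149.993

wrist centre = target − a_3·(cos φ, sin φ) = (-0.2944, 6.5614)
cos θ_2 = (43.1388−2²−5²)/(2·2·5) = 0.7069; θ_2 = 45.0137° (elbow-up)
β = atan2(6.5614,-0.2944) = 92.5695°; ψ = atan2(3.5364,5.5347) = 32.5765°
θ_1 = β − ψ = 59.9930°
θ_3 = φ − θ_1 − θ_2 = 149.9933° (wrapped to (-180°,180°])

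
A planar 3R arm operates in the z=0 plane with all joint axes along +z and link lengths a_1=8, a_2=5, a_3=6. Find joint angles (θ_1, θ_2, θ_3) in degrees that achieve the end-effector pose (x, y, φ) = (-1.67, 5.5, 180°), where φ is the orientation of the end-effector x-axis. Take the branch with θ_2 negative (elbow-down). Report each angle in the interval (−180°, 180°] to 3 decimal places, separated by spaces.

90.001 -120.001 -150.000

wrist centre = target − a_3·(cos φ, sin φ) = (4.3300, 5.5000)
cos θ_2 = (48.9989−8²−5²)/(2·8·5) = -0.5000; θ_2 = -120.0009° (elbow-down)
β = atan2(5.5000,4.3300) = 51.7876°; ψ = atan2(-4.3301,5.4999) = -38.2133°
θ_1 = β − ψ = 90.0009°
θ_3 = φ − θ_1 − θ_2 = -150.0000° (wrapped to (-180°,180°])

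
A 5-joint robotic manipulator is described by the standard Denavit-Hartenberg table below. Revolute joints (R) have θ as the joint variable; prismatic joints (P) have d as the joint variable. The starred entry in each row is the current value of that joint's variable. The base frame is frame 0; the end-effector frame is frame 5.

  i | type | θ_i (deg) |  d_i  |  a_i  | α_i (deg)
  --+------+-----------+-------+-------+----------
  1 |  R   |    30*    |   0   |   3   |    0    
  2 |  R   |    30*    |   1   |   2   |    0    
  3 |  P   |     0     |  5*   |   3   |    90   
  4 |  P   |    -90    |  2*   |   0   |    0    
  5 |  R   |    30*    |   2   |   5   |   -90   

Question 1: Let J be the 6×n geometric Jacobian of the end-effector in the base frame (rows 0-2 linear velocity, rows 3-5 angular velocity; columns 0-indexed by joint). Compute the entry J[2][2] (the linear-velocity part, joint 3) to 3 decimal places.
prismatic axis z_2 = (0.0000,0.0000,1.0000)
J_v[:, 2] = z_2; J_ω[:, 2] = (0,0,0)
entry J[2][2] = 1.0000

1.000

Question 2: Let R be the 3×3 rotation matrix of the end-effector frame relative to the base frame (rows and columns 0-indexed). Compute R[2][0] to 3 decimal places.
End-effector x-axis (col 0 of R) = (0.2500,0.4330,-0.8660)
R[2][0] = -0.8660

-0.866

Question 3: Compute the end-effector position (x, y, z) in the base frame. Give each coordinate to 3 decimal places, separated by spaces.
after link 1: o_1 = (2.5981, 1.5000, 0.0000)
after link 2: o_2 = (3.5981, 3.2321, 1.0000)
after link 3: o_3 = (5.0981, 5.8301, 6.0000)
after link 4: o_4 = (6.8301, 4.8301, 6.0000)
after link 5: o_5 = (9.8122, 5.9952, 1.6699)

9.812 5.995 1.670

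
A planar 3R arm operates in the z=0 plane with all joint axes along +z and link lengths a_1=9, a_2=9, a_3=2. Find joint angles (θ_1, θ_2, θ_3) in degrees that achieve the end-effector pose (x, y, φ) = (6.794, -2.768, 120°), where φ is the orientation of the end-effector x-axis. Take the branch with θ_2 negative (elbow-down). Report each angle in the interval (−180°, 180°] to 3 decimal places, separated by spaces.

wrist centre = target − a_3·(cos φ, sin φ) = (7.7940, -4.5001)
cos θ_2 = (80.9969−9²−9²)/(2·9·9) = -0.5000; θ_2 = -120.0013° (elbow-down)
β = atan2(-4.5001,7.7940) = -30.0010°; ψ = atan2(-7.7941,4.4998) = -60.0006°
θ_1 = β − ψ = 29.9996°
θ_3 = φ − θ_1 − θ_2 = -149.9984° (wrapped to (-180°,180°])

30.000 -120.001 -149.998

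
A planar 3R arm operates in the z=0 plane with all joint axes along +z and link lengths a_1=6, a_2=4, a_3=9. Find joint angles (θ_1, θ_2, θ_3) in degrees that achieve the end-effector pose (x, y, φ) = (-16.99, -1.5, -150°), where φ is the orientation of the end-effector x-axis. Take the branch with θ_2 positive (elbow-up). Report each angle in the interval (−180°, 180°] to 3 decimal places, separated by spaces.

wrist centre = target − a_3·(cos φ, sin φ) = (-9.1958, 3.0000)
cos θ_2 = (93.5622−6²−4²)/(2·6·4) = 0.8659; θ_2 = 30.0167° (elbow-up)
β = atan2(3.0000,-9.1958) = 161.9318°; ψ = atan2(2.0010,9.4635) = 11.9390°
θ_1 = β − ψ = 149.9927°
θ_3 = φ − θ_1 − θ_2 = 29.9905° (wrapped to (-180°,180°])

149.993 30.017 29.991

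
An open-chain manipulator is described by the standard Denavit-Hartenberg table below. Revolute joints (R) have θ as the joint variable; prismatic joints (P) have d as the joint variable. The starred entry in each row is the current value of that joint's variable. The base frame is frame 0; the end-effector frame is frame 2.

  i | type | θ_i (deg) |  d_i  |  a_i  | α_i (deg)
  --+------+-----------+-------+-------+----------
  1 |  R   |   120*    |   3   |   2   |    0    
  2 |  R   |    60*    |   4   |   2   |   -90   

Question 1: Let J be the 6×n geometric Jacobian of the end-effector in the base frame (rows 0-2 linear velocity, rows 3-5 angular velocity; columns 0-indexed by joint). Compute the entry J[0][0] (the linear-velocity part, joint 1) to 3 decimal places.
-1.732

axis z_0 = ẑ; lever o_n−o_0 = (-3.0000,1.7321,7.0000)
cross product → J_v[:, 0] = (-1.7321,-3.0000,0.0000)
J_ω[:, 0] = z_0
entry J[0][0] = -1.7321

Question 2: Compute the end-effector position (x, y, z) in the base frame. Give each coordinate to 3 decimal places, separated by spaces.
after link 1: o_1 = (-1.0000, 1.7321, 3.0000)
after link 2: o_2 = (-3.0000, 1.7321, 7.0000)

-3.000 1.732 7.000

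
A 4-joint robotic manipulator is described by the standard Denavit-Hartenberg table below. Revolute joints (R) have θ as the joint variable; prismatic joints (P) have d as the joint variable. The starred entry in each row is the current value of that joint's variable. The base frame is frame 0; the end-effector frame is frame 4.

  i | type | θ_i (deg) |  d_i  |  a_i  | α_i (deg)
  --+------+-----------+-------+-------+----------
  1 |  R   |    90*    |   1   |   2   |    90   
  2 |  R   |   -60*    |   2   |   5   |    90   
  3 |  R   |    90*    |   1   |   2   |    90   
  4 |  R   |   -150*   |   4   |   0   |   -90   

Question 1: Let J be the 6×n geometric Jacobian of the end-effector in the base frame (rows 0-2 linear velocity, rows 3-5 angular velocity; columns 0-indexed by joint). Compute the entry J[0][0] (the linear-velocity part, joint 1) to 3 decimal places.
-5.634

axis z_0 = ẑ; lever o_n−o_0 = (4.0000,5.6340,-7.2942)
cross product → J_v[:, 0] = (-5.6340,4.0000,0.0000)
J_ω[:, 0] = z_0
entry J[0][0] = -5.6340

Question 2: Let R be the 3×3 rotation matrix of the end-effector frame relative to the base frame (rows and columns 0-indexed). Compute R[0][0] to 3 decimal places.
End-effector x-axis (col 0 of R) = (-0.8660,0.4330,0.2500)
R[0][0] = -0.8660

-0.866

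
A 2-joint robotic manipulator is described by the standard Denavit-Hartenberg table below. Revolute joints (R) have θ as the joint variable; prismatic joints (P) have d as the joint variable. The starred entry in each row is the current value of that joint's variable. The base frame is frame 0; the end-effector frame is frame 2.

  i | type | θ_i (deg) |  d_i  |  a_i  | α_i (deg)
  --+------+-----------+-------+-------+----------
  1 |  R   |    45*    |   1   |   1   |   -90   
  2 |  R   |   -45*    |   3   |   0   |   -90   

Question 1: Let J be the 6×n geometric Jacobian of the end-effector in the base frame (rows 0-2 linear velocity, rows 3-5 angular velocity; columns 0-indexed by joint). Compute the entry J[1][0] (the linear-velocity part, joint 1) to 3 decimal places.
axis z_0 = ẑ; lever o_n−o_0 = (-1.4142,2.8284,1.0000)
cross product → J_v[:, 0] = (-2.8284,-1.4142,0.0000)
J_ω[:, 0] = z_0
entry J[1][0] = -1.4142

-1.414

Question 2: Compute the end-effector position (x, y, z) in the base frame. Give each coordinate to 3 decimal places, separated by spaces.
-1.414 2.828 1.000

after link 1: o_1 = (0.7071, 0.7071, 1.0000)
after link 2: o_2 = (-1.4142, 2.8284, 1.0000)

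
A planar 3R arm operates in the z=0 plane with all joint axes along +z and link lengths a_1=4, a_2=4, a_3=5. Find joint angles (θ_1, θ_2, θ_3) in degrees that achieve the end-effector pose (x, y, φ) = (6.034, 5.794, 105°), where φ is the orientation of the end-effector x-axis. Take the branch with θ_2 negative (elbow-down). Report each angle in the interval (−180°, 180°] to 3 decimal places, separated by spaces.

29.992 -44.991 119.998

wrist centre = target − a_3·(cos φ, sin φ) = (7.3281, 0.9644)
cos θ_2 = (54.6310−4²−4²)/(2·4·4) = 0.7072; θ_2 = -44.9909° (elbow-down)
β = atan2(0.9644,7.3281) = 7.4970°; ψ = atan2(-2.8280,6.8289) = -22.4955°
θ_1 = β − ψ = 29.9925°
θ_3 = φ − θ_1 − θ_2 = 119.9985° (wrapped to (-180°,180°])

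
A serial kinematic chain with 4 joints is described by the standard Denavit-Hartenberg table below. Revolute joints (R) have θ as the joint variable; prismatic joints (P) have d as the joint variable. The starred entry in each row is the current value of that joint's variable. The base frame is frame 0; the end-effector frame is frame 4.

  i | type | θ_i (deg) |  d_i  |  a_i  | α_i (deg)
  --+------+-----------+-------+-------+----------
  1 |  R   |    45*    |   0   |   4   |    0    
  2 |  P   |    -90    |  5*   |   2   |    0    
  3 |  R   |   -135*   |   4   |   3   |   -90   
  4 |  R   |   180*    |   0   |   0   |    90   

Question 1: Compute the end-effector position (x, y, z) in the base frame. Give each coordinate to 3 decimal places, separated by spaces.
after link 1: o_1 = (2.8284, 2.8284, 0.0000)
after link 2: o_2 = (4.2426, 1.4142, 5.0000)
after link 3: o_3 = (1.2426, 1.4142, 9.0000)
after link 4: o_4 = (1.2426, 1.4142, 9.0000)

1.243 1.414 9.000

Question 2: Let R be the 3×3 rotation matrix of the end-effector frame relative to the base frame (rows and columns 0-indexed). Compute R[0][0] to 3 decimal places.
1.000

End-effector x-axis (col 0 of R) = (1.0000,-0.0000,-0.0000)
R[0][0] = 1.0000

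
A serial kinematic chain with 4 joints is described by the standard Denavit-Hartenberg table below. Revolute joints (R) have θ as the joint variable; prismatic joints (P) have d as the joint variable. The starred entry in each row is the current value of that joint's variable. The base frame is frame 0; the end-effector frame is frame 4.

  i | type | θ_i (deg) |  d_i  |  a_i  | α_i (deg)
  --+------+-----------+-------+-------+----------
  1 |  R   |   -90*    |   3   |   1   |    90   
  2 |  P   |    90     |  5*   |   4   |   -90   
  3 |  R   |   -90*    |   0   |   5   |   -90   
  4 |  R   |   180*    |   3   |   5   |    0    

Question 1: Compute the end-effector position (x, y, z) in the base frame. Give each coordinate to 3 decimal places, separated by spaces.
after link 1: o_1 = (0.0000, -1.0000, 3.0000)
after link 2: o_2 = (-5.0000, -1.0000, 7.0000)
after link 3: o_3 = (-10.0000, -1.0000, 7.0000)
after link 4: o_4 = (-5.0000, -1.0000, 10.0000)

-5.000 -1.000 10.000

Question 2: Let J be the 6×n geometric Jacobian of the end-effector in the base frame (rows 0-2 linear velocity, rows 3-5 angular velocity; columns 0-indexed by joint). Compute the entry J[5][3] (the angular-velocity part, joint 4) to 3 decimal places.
1.000

axis z_3 = (0.0000,0.0000,1.0000); lever o_n−o_3 = (5.0000,0.0000,3.0000)
cross product → J_v[:, 3] = (0.0000,5.0000,-0.0000)
J_ω[:, 3] = z_3
entry J[5][3] = 1.0000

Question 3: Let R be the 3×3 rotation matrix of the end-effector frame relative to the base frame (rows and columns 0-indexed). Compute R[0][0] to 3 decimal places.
End-effector x-axis (col 0 of R) = (1.0000,0.0000,-0.0000)
R[0][0] = 1.0000

1.000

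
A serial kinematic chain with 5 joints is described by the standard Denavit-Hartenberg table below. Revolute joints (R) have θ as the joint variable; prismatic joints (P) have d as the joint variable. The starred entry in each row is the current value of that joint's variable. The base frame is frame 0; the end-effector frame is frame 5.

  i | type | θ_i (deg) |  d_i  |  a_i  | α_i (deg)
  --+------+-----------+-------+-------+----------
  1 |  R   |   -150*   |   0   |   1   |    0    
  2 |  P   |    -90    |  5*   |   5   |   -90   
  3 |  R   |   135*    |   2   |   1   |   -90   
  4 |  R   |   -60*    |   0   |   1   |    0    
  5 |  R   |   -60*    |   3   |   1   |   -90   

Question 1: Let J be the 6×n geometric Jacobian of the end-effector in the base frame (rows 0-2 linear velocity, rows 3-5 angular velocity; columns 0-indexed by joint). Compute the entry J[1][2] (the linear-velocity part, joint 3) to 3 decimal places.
axis z_2 = (-0.8660,-0.5000,0.0000); lever o_n−o_2 = (-1.8178,-4.3155,1.4142)
cross product → J_v[:, 2] = (-0.7071,1.2247,2.8284)
J_ω[:, 2] = z_2
entry J[1][2] = 1.2247

1.225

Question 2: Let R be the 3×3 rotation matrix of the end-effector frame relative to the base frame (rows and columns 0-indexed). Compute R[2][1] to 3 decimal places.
End-effector y-axis (col 1 of R) = (-0.3536,0.6124,-0.7071)
R[2][1] = -0.7071

-0.707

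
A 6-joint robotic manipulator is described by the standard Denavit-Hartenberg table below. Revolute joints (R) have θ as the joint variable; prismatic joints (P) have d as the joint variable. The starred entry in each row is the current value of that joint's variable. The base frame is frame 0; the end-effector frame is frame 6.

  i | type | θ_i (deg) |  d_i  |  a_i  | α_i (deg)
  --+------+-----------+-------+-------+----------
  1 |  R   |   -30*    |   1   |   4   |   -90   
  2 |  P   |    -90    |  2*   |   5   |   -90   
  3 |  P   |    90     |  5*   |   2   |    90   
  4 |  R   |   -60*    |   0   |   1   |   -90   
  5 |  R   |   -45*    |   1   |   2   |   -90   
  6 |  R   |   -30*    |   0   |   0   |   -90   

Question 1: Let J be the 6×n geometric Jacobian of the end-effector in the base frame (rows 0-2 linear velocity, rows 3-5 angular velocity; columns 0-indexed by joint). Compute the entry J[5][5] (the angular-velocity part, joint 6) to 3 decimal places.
axis z_5 = (-0.7071,-0.0000,-0.7071); lever o_n−o_5 = (0.0000,0.0000,0.0000)
cross product → J_v[:, 5] = (0.0000,0.0000,0.0000)
J_ω[:, 5] = z_5
entry J[5][5] = -0.7071

-0.707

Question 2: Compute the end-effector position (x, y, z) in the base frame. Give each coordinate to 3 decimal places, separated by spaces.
5.380 -5.500 7.414

after link 1: o_1 = (3.4641, -2.0000, 1.0000)
after link 2: o_2 = (4.4641, -0.2679, 6.0000)
after link 3: o_3 = (7.7942, -4.5000, 6.0000)
after link 4: o_4 = (6.7942, -4.5000, 6.0000)
after link 5: o_5 = (5.3800, -5.5000, 7.4142)
after link 6: o_6 = (5.3800, -5.5000, 7.4142)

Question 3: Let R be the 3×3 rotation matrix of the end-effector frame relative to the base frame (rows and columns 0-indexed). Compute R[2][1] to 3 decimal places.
0.707

End-effector y-axis (col 1 of R) = (0.7071,0.0000,0.7071)
R[2][1] = 0.7071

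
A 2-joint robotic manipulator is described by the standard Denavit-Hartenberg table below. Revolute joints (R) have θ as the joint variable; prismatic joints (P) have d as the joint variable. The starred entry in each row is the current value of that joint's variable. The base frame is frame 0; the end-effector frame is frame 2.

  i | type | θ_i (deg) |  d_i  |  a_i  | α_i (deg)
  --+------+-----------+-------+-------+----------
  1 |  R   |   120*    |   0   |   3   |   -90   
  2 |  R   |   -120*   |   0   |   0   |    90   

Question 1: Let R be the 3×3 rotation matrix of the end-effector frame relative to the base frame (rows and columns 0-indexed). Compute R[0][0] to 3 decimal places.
0.250

End-effector x-axis (col 0 of R) = (0.2500,-0.4330,0.8660)
R[0][0] = 0.2500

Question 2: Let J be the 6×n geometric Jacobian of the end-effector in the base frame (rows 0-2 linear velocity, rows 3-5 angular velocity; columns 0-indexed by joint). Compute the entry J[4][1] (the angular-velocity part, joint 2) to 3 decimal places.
axis z_1 = (-0.8660,-0.5000,0.0000); lever o_n−o_1 = (0.0000,0.0000,0.0000)
cross product → J_v[:, 1] = (-0.0000,0.0000,0.0000)
J_ω[:, 1] = z_1
entry J[4][1] = -0.5000

-0.500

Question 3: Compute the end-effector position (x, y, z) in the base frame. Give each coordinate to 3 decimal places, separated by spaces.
-1.500 2.598 0.000

after link 1: o_1 = (-1.5000, 2.5981, 0.0000)
after link 2: o_2 = (-1.5000, 2.5981, 0.0000)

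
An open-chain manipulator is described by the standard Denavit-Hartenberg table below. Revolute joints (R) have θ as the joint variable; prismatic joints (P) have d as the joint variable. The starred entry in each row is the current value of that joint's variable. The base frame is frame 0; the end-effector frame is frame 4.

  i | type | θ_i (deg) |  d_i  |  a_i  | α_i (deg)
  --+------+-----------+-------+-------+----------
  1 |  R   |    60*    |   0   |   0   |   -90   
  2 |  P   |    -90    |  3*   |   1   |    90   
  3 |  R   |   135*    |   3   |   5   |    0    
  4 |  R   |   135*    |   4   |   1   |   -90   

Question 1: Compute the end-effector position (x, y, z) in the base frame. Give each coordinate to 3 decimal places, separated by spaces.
-8.294 -3.294 -2.536

after link 1: o_1 = (0.0000, 0.0000, 0.0000)
after link 2: o_2 = (-2.5981, 1.5000, 1.0000)
after link 3: o_3 = (-7.1599, 0.6697, -2.5355)
after link 4: o_4 = (-8.2939, -3.2944, -2.5355)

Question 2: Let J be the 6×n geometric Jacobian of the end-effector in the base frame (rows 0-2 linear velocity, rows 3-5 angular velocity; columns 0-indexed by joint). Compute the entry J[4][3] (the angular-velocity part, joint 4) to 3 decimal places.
-0.866

axis z_3 = (-0.5000,-0.8660,0.0000); lever o_n−o_3 = (-1.1340,-3.9641,0.0000)
cross product → J_v[:, 3] = (0.0000,-0.0000,1.0000)
J_ω[:, 3] = z_3
entry J[4][3] = -0.8660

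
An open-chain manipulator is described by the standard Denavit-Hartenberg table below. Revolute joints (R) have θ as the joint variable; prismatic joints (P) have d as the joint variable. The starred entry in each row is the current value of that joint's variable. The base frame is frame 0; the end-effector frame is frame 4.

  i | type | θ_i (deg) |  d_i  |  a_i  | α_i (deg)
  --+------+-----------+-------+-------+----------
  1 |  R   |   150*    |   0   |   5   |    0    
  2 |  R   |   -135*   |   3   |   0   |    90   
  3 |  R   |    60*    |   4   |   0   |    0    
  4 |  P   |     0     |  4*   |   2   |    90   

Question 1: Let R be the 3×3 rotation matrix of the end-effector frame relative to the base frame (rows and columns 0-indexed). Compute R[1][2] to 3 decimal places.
0.224

End-effector z-axis (col 2 of R) = (0.8365,0.2241,-0.5000)
R[1][2] = 0.2241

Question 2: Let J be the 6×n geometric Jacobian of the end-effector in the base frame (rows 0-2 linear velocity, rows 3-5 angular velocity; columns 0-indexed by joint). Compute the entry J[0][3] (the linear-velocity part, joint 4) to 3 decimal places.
0.259

prismatic axis z_3 = (0.2588,-0.9659,0.0000)
J_v[:, 3] = z_3; J_ω[:, 3] = (0,0,0)
entry J[0][3] = 0.2588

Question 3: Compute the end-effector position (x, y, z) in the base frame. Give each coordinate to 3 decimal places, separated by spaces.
-1.294 -4.969 4.732

after link 1: o_1 = (-4.3301, 2.5000, 0.0000)
after link 2: o_2 = (-4.3301, 2.5000, 3.0000)
after link 3: o_3 = (-3.2949, -1.3637, 3.0000)
after link 4: o_4 = (-1.2936, -4.9686, 4.7321)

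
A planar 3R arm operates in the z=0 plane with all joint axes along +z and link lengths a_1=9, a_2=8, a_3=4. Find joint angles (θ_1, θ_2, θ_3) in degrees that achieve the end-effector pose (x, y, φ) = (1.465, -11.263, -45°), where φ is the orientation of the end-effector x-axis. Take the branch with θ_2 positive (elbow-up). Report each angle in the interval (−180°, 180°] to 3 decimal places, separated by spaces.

wrist centre = target − a_3·(cos φ, sin φ) = (-1.3634, -8.4346)
cos θ_2 = (73.0010−9²−8²)/(2·9·8) = -0.5000; θ_2 = 119.9996° (elbow-up)
β = atan2(-8.4346,-1.3634) = -99.1823°; ψ = atan2(6.9282,5.0001) = 54.1823°
θ_1 = β − ψ = -153.3646°
θ_3 = φ − θ_1 − θ_2 = -11.6350° (wrapped to (-180°,180°])

-153.365 120.000 -11.635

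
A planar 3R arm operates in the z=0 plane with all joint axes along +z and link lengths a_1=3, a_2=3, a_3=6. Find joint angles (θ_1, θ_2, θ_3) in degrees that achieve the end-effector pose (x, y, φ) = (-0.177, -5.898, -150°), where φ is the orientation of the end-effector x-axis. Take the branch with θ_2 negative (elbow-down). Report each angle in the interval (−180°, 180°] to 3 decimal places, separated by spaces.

-15.007 -29.988 -105.004

wrist centre = target − a_3·(cos φ, sin φ) = (5.0192, -2.8980)
cos θ_2 = (33.5903−3²−3²)/(2·3·3) = 0.8661; θ_2 = -29.9883° (elbow-down)
β = atan2(-2.8980,5.0192) = -30.0016°; ψ = atan2(-1.4995,5.5984) = -14.9941°
θ_1 = β − ψ = -15.0075°
θ_3 = φ − θ_1 − θ_2 = -105.0042° (wrapped to (-180°,180°])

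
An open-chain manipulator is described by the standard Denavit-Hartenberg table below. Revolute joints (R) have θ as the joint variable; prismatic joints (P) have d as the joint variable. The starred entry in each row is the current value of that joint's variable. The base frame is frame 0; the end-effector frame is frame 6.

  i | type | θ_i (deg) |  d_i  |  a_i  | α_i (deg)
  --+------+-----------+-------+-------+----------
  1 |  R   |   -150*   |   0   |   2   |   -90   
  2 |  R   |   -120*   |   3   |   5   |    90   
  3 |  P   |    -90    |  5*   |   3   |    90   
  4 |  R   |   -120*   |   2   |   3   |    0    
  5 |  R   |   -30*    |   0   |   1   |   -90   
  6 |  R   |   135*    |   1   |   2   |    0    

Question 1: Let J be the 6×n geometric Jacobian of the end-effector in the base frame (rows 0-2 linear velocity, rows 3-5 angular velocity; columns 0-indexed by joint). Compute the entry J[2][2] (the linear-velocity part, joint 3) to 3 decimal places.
-0.500

prismatic axis z_2 = (0.7500,0.4330,-0.5000)
J_v[:, 2] = z_2; J_ω[:, 2] = (0,0,0)
entry J[2][2] = -0.5000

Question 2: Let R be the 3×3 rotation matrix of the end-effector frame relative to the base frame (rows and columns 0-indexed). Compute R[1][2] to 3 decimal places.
0.058

End-effector z-axis (col 2 of R) = (-0.8995,0.0580,0.4330)
R[1][2] = 0.0580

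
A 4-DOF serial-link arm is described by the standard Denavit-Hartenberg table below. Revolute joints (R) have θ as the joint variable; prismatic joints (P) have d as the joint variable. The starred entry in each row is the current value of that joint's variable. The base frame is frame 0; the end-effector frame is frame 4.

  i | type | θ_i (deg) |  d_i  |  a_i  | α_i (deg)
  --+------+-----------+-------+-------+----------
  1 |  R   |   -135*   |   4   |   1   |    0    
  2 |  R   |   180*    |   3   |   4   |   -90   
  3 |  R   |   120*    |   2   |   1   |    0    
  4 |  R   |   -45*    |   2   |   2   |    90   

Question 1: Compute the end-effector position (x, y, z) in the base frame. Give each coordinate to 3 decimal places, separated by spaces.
-0.695 4.962 4.202

after link 1: o_1 = (-0.7071, -0.7071, 4.0000)
after link 2: o_2 = (2.1213, 2.1213, 7.0000)
after link 3: o_3 = (0.3536, 3.1820, 6.1340)
after link 4: o_4 = (-0.6946, 4.9622, 4.2021)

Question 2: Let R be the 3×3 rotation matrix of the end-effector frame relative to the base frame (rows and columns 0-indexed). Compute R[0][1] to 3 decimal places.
End-effector y-axis (col 1 of R) = (-0.7071,0.7071,0.0000)
R[0][1] = -0.7071

-0.707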